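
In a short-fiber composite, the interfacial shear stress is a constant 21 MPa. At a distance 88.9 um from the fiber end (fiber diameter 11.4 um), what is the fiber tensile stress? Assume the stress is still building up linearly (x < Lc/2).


Force balance: sigma_f * (pi*d^2/4) = tau * (pi*d) * x  ->  sigma_f = 4 * tau * x / d
sigma_f = 4 * 21 * 88.9 / 11.4 = 655.1 MPa

655.1 MPa


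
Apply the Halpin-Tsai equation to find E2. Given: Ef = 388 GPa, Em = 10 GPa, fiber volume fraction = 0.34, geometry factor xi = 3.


eta = (Ef/Em - 1)/(Ef/Em + xi) = (38.8 - 1)/(38.8 + 3) = 0.9043
E2 = Em*(1+xi*eta*Vf)/(1-eta*Vf) = 27.76 GPa

27.76 GPa


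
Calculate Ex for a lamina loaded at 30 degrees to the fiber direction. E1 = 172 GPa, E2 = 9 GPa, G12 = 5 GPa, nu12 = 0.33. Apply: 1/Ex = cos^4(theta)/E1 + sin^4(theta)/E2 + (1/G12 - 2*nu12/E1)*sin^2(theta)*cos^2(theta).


cos^4(30) = 0.5625, sin^4(30) = 0.0625, sin^2(30)*cos^2(30) = 0.1875
1/G12 - 2*nu12/E1 = 1/5 - 2*0.33/172 = 0.196163 GPa^-1
1/Ex = 0.5625/172 + 0.0625/9 + 0.196163*0.1875 = 0.0469953 GPa^-1
Ex = 21.28 GPa

21.28 GPa


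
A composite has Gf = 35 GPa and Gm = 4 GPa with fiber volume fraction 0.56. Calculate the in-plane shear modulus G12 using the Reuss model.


1/G12 = Vf/Gf + (1-Vf)/Gm = 0.56/35 + 0.44/4
G12 = 7.94 GPa

7.94 GPa


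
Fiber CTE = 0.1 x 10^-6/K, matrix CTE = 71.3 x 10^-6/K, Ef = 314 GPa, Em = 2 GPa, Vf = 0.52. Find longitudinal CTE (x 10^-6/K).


E1 = Ef*Vf + Em*(1-Vf) = 164.24
alpha_1 = (alpha_f*Ef*Vf + alpha_m*Em*(1-Vf))/E1 = 0.52 x 10^-6/K

0.52 x 10^-6/K


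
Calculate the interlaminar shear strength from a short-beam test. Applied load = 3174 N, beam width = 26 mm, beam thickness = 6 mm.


ILSS = 3F/(4bh) = 3*3174/(4*26*6) = 15.26 MPa

15.26 MPa


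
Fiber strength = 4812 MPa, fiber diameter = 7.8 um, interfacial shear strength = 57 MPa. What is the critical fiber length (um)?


Lc = sigma_f * d / (2 * tau_i) = 4812 * 7.8 / (2 * 57) = 329.2 um

329.2 um


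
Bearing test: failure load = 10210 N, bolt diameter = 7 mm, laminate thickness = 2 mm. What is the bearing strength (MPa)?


sigma_br = F/(d*h) = 10210/(7*2) = 729.3 MPa

729.3 MPa


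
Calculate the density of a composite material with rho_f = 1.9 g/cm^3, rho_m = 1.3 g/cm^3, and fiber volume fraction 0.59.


rho_c = rho_f*Vf + rho_m*(1-Vf) = 1.9*0.59 + 1.3*0.41 = 1.654 g/cm^3

1.654 g/cm^3


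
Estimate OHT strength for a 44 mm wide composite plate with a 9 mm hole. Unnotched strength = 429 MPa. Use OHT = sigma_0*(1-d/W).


OHT = sigma_0*(1-d/W) = 429*(1-9/44) = 341.3 MPa

341.3 MPa


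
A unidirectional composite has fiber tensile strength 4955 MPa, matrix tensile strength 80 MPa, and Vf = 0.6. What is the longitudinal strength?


sigma_1 = sigma_f*Vf + sigma_m*(1-Vf) = 4955*0.6 + 80*0.4 = 3005.0 MPa

3005.0 MPa


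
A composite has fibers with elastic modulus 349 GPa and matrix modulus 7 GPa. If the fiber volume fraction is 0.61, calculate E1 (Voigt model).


E1 = Ef*Vf + Em*(1-Vf) = 349*0.61 + 7*0.39 = 215.62 GPa

215.62 GPa


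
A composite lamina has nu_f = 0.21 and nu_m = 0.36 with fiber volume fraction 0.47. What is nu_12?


nu_12 = nu_f*Vf + nu_m*(1-Vf) = 0.21*0.47 + 0.36*0.53 = 0.2895

0.2895


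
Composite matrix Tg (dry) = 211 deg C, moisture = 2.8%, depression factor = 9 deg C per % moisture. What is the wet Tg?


Tg_wet = Tg_dry - k*moisture = 211 - 9*2.8 = 185.8 deg C

185.8 deg C


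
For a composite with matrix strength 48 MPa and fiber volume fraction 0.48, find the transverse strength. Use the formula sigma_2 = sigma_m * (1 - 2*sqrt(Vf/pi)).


factor = 1 - 2*sqrt(0.48/pi) = 0.2182
sigma_2 = 48 * 0.2182 = 10.48 MPa

10.48 MPa


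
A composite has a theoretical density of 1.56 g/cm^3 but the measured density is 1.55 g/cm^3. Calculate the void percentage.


Void% = (rho_theo - rho_actual)/rho_theo * 100 = (1.56 - 1.55)/1.56 * 100 = 0.64%

0.64%


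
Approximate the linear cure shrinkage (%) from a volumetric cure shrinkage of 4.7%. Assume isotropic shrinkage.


Linear shrinkage ≈ vol_shrink/3 = 4.7/3 = 1.567%

1.567%


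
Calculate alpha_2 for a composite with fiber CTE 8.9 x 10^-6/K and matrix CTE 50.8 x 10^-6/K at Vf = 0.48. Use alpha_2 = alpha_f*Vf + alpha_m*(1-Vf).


alpha_2 = alpha_f*Vf + alpha_m*(1-Vf) = 8.9*0.48 + 50.8*0.52 = 30.7 x 10^-6/K

30.7 x 10^-6/K


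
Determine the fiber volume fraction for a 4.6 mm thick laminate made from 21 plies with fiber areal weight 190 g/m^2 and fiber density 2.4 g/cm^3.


Vf = n * FAW / (rho_f * h * 1000) = 21 * 190 / (2.4 * 4.6 * 1000) = 0.3614

0.3614


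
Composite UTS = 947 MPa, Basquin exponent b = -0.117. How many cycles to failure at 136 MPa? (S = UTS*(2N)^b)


N = 0.5 * (S/UTS)^(1/b) = 0.5 * (136/947)^(1/-0.117) = 7.9888e+06 cycles

7.9888e+06 cycles


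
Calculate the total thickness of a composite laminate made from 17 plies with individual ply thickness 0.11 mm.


h = n * t_ply = 17 * 0.11 = 1.87 mm

1.87 mm


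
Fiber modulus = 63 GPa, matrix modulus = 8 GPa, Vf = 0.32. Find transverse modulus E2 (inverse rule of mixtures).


1/E2 = Vf/Ef + (1-Vf)/Em = 0.32/63 + 0.68/8
E2 = 11.1 GPa

11.1 GPa


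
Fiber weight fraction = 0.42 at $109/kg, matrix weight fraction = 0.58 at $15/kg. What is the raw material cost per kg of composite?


Cost = cost_f*Wf + cost_m*Wm = 109*0.42 + 15*0.58 = $54.48/kg

$54.48/kg


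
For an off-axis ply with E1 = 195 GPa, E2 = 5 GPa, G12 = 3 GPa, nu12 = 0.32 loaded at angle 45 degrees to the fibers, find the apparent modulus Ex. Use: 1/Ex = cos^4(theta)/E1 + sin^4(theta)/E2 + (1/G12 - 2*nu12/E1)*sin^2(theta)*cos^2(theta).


cos^4(45) = 0.25, sin^4(45) = 0.25, sin^2(45)*cos^2(45) = 0.25
1/G12 - 2*nu12/E1 = 1/3 - 2*0.32/195 = 0.330051 GPa^-1
1/Ex = 0.25/195 + 0.25/5 + 0.330051*0.25 = 0.1337949 GPa^-1
Ex = 7.47 GPa

7.47 GPa


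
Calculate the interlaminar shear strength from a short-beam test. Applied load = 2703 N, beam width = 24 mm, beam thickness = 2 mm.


ILSS = 3F/(4bh) = 3*2703/(4*24*2) = 42.23 MPa

42.23 MPa


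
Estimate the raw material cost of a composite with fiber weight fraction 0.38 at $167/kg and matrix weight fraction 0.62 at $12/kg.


Cost = cost_f*Wf + cost_m*Wm = 167*0.38 + 12*0.62 = $70.9/kg

$70.9/kg


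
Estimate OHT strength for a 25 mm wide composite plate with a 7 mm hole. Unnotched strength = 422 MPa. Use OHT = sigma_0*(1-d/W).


OHT = sigma_0*(1-d/W) = 422*(1-7/25) = 303.8 MPa

303.8 MPa


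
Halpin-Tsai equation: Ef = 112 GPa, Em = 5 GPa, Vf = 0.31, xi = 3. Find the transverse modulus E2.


eta = (Ef/Em - 1)/(Ef/Em + xi) = (22.4 - 1)/(22.4 + 3) = 0.8425
E2 = Em*(1+xi*eta*Vf)/(1-eta*Vf) = 12.07 GPa

12.07 GPa


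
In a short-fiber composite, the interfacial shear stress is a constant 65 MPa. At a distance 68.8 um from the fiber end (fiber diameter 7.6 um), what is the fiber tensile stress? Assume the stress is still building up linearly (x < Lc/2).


Force balance: sigma_f * (pi*d^2/4) = tau * (pi*d) * x  ->  sigma_f = 4 * tau * x / d
sigma_f = 4 * 65 * 68.8 / 7.6 = 2353.7 MPa

2353.7 MPa


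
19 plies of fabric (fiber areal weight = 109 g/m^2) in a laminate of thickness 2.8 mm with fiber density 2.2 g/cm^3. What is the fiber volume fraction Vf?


Vf = n * FAW / (rho_f * h * 1000) = 19 * 109 / (2.2 * 2.8 * 1000) = 0.3362

0.3362


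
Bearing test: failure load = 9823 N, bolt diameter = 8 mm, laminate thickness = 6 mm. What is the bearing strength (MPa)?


sigma_br = F/(d*h) = 9823/(8*6) = 204.6 MPa

204.6 MPa


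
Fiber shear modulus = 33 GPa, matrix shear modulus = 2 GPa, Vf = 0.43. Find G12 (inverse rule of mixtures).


1/G12 = Vf/Gf + (1-Vf)/Gm = 0.43/33 + 0.57/2
G12 = 3.36 GPa

3.36 GPa


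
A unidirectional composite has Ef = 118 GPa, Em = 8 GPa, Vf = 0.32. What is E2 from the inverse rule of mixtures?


1/E2 = Vf/Ef + (1-Vf)/Em = 0.32/118 + 0.68/8
E2 = 11.4 GPa

11.4 GPa


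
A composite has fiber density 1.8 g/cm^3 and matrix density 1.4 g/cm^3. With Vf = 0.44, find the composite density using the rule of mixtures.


rho_c = rho_f*Vf + rho_m*(1-Vf) = 1.8*0.44 + 1.4*0.56 = 1.576 g/cm^3

1.576 g/cm^3


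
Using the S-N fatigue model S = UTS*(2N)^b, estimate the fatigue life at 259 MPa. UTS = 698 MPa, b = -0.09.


N = 0.5 * (S/UTS)^(1/b) = 0.5 * (259/698)^(1/-0.09) = 30403.3729 cycles

30403.3729 cycles


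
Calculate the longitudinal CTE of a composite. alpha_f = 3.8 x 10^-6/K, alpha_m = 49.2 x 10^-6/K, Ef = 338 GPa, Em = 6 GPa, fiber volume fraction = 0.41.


E1 = Ef*Vf + Em*(1-Vf) = 142.12
alpha_1 = (alpha_f*Ef*Vf + alpha_m*Em*(1-Vf))/E1 = 4.93 x 10^-6/K

4.93 x 10^-6/K


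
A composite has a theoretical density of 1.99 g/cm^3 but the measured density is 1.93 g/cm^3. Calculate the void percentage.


Void% = (rho_theo - rho_actual)/rho_theo * 100 = (1.99 - 1.93)/1.99 * 100 = 3.02%

3.02%


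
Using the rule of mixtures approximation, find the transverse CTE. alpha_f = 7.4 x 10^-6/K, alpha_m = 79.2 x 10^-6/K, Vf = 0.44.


alpha_2 = alpha_f*Vf + alpha_m*(1-Vf) = 7.4*0.44 + 79.2*0.56 = 47.6 x 10^-6/K

47.6 x 10^-6/K


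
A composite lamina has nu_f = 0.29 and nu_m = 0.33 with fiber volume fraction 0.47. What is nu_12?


nu_12 = nu_f*Vf + nu_m*(1-Vf) = 0.29*0.47 + 0.33*0.53 = 0.3112

0.3112


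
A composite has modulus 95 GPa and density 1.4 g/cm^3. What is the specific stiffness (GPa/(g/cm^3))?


Specific stiffness = E/rho = 95/1.4 = 67.9 GPa/(g/cm^3)

67.9 GPa/(g/cm^3)


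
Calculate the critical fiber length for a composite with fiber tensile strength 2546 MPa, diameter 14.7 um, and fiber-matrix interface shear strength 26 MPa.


Lc = sigma_f * d / (2 * tau_i) = 2546 * 14.7 / (2 * 26) = 719.7 um

719.7 um


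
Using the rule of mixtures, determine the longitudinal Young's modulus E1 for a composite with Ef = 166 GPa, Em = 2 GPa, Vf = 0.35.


E1 = Ef*Vf + Em*(1-Vf) = 166*0.35 + 2*0.65 = 59.4 GPa

59.4 GPa


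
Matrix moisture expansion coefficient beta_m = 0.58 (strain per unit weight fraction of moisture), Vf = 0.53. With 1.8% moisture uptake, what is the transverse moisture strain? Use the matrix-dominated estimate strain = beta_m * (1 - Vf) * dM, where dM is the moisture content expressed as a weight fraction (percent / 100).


dM = 1.8/100 = 0.018
strain = beta_m * (1-Vf) * dM = 0.58 * 0.47 * 0.018 = 0.0049068

0.0049068


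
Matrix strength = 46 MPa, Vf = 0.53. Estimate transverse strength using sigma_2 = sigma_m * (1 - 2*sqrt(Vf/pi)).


factor = 1 - 2*sqrt(0.53/pi) = 0.1785
sigma_2 = 46 * 0.1785 = 8.21 MPa

8.21 MPa


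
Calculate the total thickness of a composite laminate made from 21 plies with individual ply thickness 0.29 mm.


h = n * t_ply = 21 * 0.29 = 6.09 mm

6.09 mm


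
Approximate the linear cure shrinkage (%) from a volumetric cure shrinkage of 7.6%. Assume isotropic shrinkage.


Linear shrinkage ≈ vol_shrink/3 = 7.6/3 = 2.533%

2.533%


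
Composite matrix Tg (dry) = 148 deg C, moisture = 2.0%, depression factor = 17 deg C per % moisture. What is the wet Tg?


Tg_wet = Tg_dry - k*moisture = 148 - 17*2.0 = 114.0 deg C

114.0 deg C


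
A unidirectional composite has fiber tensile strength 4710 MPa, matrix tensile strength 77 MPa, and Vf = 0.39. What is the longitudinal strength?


sigma_1 = sigma_f*Vf + sigma_m*(1-Vf) = 4710*0.39 + 77*0.61 = 1883.9 MPa

1883.9 MPa


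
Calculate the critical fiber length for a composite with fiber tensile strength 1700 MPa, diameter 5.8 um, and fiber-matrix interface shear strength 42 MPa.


Lc = sigma_f * d / (2 * tau_i) = 1700 * 5.8 / (2 * 42) = 117.4 um

117.4 um


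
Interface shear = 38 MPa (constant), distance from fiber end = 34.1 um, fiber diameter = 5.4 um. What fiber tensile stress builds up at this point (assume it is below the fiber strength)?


Force balance: sigma_f * (pi*d^2/4) = tau * (pi*d) * x  ->  sigma_f = 4 * tau * x / d
sigma_f = 4 * 38 * 34.1 / 5.4 = 959.9 MPa

959.9 MPa


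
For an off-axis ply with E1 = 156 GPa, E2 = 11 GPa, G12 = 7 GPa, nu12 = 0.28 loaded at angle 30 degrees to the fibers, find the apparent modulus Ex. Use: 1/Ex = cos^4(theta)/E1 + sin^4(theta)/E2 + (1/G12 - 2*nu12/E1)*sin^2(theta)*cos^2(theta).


cos^4(30) = 0.5625, sin^4(30) = 0.0625, sin^2(30)*cos^2(30) = 0.1875
1/G12 - 2*nu12/E1 = 1/7 - 2*0.28/156 = 0.139267 GPa^-1
1/Ex = 0.5625/156 + 0.0625/11 + 0.139267*0.1875 = 0.0354002 GPa^-1
Ex = 28.25 GPa

28.25 GPa


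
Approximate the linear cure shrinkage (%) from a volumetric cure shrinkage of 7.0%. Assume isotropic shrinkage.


Linear shrinkage ≈ vol_shrink/3 = 7.0/3 = 2.333%

2.333%


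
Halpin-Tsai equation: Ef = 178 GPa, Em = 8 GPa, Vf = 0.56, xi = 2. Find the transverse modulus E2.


eta = (Ef/Em - 1)/(Ef/Em + xi) = (22.25 - 1)/(22.25 + 2) = 0.8763
E2 = Em*(1+xi*eta*Vf)/(1-eta*Vf) = 31.13 GPa

31.13 GPa


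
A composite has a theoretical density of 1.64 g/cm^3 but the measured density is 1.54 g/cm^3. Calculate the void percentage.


Void% = (rho_theo - rho_actual)/rho_theo * 100 = (1.64 - 1.54)/1.64 * 100 = 6.1%

6.1%


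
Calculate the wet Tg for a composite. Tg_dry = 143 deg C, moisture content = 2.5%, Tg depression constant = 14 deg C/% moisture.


Tg_wet = Tg_dry - k*moisture = 143 - 14*2.5 = 108.0 deg C

108.0 deg C


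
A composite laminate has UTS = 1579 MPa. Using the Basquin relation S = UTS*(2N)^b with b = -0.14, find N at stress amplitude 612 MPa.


N = 0.5 * (S/UTS)^(1/b) = 0.5 * (612/1579)^(1/-0.14) = 435.7018 cycles

435.7018 cycles


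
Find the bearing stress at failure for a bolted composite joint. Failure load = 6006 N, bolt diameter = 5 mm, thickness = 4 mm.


sigma_br = F/(d*h) = 6006/(5*4) = 300.3 MPa

300.3 MPa


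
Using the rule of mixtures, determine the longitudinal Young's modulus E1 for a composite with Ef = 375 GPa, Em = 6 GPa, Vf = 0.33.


E1 = Ef*Vf + Em*(1-Vf) = 375*0.33 + 6*0.67 = 127.77 GPa

127.77 GPa


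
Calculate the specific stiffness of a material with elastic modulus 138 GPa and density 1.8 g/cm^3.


Specific stiffness = E/rho = 138/1.8 = 76.7 GPa/(g/cm^3)

76.7 GPa/(g/cm^3)


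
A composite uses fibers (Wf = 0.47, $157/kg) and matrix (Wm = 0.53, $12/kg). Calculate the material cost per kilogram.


Cost = cost_f*Wf + cost_m*Wm = 157*0.47 + 12*0.53 = $80.15/kg

$80.15/kg


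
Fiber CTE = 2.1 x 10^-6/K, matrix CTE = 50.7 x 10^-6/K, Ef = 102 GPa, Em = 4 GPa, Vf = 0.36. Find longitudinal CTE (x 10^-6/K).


E1 = Ef*Vf + Em*(1-Vf) = 39.28
alpha_1 = (alpha_f*Ef*Vf + alpha_m*Em*(1-Vf))/E1 = 5.27 x 10^-6/K

5.27 x 10^-6/K


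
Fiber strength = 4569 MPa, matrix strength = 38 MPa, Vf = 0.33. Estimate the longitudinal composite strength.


sigma_1 = sigma_f*Vf + sigma_m*(1-Vf) = 4569*0.33 + 38*0.67 = 1533.2 MPa

1533.2 MPa


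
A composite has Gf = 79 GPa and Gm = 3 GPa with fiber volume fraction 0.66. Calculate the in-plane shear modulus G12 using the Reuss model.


1/G12 = Vf/Gf + (1-Vf)/Gm = 0.66/79 + 0.34/3
G12 = 8.22 GPa

8.22 GPa


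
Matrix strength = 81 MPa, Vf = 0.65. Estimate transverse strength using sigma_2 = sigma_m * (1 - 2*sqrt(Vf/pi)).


factor = 1 - 2*sqrt(0.65/pi) = 0.0903
sigma_2 = 81 * 0.0903 = 7.31 MPa

7.31 MPa


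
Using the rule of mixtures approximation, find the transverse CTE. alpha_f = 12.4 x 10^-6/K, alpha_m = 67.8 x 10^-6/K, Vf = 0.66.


alpha_2 = alpha_f*Vf + alpha_m*(1-Vf) = 12.4*0.66 + 67.8*0.34 = 31.2 x 10^-6/K

31.2 x 10^-6/K


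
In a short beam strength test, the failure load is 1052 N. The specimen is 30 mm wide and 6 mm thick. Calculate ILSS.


ILSS = 3F/(4bh) = 3*1052/(4*30*6) = 4.38 MPa

4.38 MPa


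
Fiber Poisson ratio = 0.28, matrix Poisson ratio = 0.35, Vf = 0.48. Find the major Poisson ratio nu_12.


nu_12 = nu_f*Vf + nu_m*(1-Vf) = 0.28*0.48 + 0.35*0.52 = 0.3164

0.3164


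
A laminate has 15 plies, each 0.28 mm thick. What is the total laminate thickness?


h = n * t_ply = 15 * 0.28 = 4.2 mm

4.2 mm


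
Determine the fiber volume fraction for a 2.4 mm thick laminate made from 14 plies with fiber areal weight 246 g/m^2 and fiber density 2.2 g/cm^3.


Vf = n * FAW / (rho_f * h * 1000) = 14 * 246 / (2.2 * 2.4 * 1000) = 0.6523

0.6523


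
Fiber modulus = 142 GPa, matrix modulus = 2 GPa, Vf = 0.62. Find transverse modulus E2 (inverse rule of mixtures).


1/E2 = Vf/Ef + (1-Vf)/Em = 0.62/142 + 0.38/2
E2 = 5.14 GPa

5.14 GPa


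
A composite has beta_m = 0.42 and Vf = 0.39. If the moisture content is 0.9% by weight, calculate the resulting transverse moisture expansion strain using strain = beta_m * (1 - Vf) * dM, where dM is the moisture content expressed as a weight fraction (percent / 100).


dM = 0.9/100 = 0.009
strain = beta_m * (1-Vf) * dM = 0.42 * 0.61 * 0.009 = 0.0023058

0.0023058


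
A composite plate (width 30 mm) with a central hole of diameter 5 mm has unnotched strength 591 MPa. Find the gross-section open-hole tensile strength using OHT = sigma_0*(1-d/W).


OHT = sigma_0*(1-d/W) = 591*(1-5/30) = 492.5 MPa

492.5 MPa


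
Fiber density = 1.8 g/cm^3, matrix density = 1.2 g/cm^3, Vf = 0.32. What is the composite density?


rho_c = rho_f*Vf + rho_m*(1-Vf) = 1.8*0.32 + 1.2*0.68 = 1.392 g/cm^3

1.392 g/cm^3


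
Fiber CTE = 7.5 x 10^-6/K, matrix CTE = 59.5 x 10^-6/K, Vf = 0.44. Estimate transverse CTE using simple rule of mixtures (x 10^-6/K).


alpha_2 = alpha_f*Vf + alpha_m*(1-Vf) = 7.5*0.44 + 59.5*0.56 = 36.6 x 10^-6/K

36.6 x 10^-6/K


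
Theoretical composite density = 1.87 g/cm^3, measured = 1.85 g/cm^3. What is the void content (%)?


Void% = (rho_theo - rho_actual)/rho_theo * 100 = (1.87 - 1.85)/1.87 * 100 = 1.07%

1.07%


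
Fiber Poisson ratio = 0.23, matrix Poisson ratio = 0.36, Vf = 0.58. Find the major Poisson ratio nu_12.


nu_12 = nu_f*Vf + nu_m*(1-Vf) = 0.23*0.58 + 0.36*0.42 = 0.2846

0.2846


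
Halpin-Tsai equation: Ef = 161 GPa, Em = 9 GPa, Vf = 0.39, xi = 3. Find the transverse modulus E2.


eta = (Ef/Em - 1)/(Ef/Em + xi) = (17.8889 - 1)/(17.8889 + 3) = 0.8085
E2 = Em*(1+xi*eta*Vf)/(1-eta*Vf) = 25.58 GPa

25.58 GPa


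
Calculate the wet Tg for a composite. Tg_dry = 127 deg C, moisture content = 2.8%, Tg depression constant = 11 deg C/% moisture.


Tg_wet = Tg_dry - k*moisture = 127 - 11*2.8 = 96.2 deg C

96.2 deg C


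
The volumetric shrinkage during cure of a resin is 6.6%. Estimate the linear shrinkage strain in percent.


Linear shrinkage ≈ vol_shrink/3 = 6.6/3 = 2.2%

2.2%


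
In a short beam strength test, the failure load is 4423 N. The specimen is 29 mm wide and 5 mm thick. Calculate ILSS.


ILSS = 3F/(4bh) = 3*4423/(4*29*5) = 22.88 MPa

22.88 MPa


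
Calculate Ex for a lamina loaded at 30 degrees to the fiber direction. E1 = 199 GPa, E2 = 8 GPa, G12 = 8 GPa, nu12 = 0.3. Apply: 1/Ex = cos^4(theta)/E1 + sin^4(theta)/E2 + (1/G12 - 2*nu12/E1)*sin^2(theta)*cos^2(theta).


cos^4(30) = 0.5625, sin^4(30) = 0.0625, sin^2(30)*cos^2(30) = 0.1875
1/G12 - 2*nu12/E1 = 1/8 - 2*0.3/199 = 0.121985 GPa^-1
1/Ex = 0.5625/199 + 0.0625/8 + 0.121985*0.1875 = 0.0335113 GPa^-1
Ex = 29.84 GPa

29.84 GPa


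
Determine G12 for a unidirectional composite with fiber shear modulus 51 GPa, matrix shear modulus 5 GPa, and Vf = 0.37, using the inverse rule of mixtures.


1/G12 = Vf/Gf + (1-Vf)/Gm = 0.37/51 + 0.63/5
G12 = 7.5 GPa

7.5 GPa


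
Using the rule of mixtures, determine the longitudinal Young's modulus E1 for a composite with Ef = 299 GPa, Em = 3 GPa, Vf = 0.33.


E1 = Ef*Vf + Em*(1-Vf) = 299*0.33 + 3*0.67 = 100.68 GPa

100.68 GPa


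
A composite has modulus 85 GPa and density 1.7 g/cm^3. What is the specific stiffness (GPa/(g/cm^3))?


Specific stiffness = E/rho = 85/1.7 = 50.0 GPa/(g/cm^3)

50.0 GPa/(g/cm^3)


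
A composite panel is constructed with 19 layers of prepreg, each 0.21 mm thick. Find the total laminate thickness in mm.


h = n * t_ply = 19 * 0.21 = 3.99 mm

3.99 mm


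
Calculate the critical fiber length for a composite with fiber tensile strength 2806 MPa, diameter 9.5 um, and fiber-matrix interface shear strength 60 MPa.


Lc = sigma_f * d / (2 * tau_i) = 2806 * 9.5 / (2 * 60) = 222.1 um

222.1 um


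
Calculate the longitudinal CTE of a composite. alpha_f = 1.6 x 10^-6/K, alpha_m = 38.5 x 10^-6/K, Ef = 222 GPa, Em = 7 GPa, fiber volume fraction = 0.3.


E1 = Ef*Vf + Em*(1-Vf) = 71.5
alpha_1 = (alpha_f*Ef*Vf + alpha_m*Em*(1-Vf))/E1 = 4.13 x 10^-6/K

4.13 x 10^-6/K


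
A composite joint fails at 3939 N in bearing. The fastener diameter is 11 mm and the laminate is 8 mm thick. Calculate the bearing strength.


sigma_br = F/(d*h) = 3939/(11*8) = 44.8 MPa

44.8 MPa


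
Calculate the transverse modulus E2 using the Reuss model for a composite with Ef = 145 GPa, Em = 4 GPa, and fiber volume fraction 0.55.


1/E2 = Vf/Ef + (1-Vf)/Em = 0.55/145 + 0.45/4
E2 = 8.6 GPa

8.6 GPa


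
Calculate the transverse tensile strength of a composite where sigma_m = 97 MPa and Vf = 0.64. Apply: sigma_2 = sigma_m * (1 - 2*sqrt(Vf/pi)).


factor = 1 - 2*sqrt(0.64/pi) = 0.0973
sigma_2 = 97 * 0.0973 = 9.44 MPa

9.44 MPa


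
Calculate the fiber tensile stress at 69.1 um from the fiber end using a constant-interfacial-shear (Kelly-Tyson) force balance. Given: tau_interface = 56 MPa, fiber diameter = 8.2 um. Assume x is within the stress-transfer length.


Force balance: sigma_f * (pi*d^2/4) = tau * (pi*d) * x  ->  sigma_f = 4 * tau * x / d
sigma_f = 4 * 56 * 69.1 / 8.2 = 1887.6 MPa

1887.6 MPa


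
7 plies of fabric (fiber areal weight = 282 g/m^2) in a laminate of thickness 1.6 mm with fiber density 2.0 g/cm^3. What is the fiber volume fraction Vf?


Vf = n * FAW / (rho_f * h * 1000) = 7 * 282 / (2.0 * 1.6 * 1000) = 0.6169

0.6169


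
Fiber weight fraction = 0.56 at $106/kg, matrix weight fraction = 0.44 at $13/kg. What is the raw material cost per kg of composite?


Cost = cost_f*Wf + cost_m*Wm = 106*0.56 + 13*0.44 = $65.08/kg

$65.08/kg


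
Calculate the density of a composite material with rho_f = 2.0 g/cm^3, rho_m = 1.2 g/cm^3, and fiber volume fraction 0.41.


rho_c = rho_f*Vf + rho_m*(1-Vf) = 2.0*0.41 + 1.2*0.59 = 1.528 g/cm^3

1.528 g/cm^3


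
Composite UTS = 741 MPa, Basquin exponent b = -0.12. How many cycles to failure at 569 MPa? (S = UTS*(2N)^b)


N = 0.5 * (S/UTS)^(1/b) = 0.5 * (569/741)^(1/-0.12) = 4.5170 cycles

4.5170 cycles


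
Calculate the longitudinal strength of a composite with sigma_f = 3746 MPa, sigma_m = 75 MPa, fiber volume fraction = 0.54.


sigma_1 = sigma_f*Vf + sigma_m*(1-Vf) = 3746*0.54 + 75*0.46 = 2057.3 MPa

2057.3 MPa


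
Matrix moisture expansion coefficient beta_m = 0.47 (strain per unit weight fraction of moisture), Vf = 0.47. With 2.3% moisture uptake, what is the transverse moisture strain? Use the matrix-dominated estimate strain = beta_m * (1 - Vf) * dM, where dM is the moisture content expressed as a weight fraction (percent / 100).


dM = 2.3/100 = 0.023
strain = beta_m * (1-Vf) * dM = 0.47 * 0.53 * 0.023 = 0.0057293

0.0057293


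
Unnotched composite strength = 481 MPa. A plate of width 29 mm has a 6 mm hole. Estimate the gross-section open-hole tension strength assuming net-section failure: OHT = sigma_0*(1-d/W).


OHT = sigma_0*(1-d/W) = 481*(1-6/29) = 381.5 MPa

381.5 MPa


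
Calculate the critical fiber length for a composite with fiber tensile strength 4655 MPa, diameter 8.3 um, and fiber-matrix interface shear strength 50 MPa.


Lc = sigma_f * d / (2 * tau_i) = 4655 * 8.3 / (2 * 50) = 386.4 um

386.4 um


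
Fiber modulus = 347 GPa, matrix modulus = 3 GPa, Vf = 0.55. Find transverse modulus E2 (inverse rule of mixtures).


1/E2 = Vf/Ef + (1-Vf)/Em = 0.55/347 + 0.45/3
E2 = 6.6 GPa

6.6 GPa


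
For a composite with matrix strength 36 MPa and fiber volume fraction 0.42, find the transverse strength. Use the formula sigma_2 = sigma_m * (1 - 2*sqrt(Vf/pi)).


factor = 1 - 2*sqrt(0.42/pi) = 0.2687
sigma_2 = 36 * 0.2687 = 9.67 MPa

9.67 MPa


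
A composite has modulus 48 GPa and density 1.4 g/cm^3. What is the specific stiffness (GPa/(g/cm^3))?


Specific stiffness = E/rho = 48/1.4 = 34.3 GPa/(g/cm^3)

34.3 GPa/(g/cm^3)


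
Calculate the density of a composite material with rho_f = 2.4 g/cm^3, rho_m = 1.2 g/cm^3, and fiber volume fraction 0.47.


rho_c = rho_f*Vf + rho_m*(1-Vf) = 2.4*0.47 + 1.2*0.53 = 1.764 g/cm^3

1.764 g/cm^3


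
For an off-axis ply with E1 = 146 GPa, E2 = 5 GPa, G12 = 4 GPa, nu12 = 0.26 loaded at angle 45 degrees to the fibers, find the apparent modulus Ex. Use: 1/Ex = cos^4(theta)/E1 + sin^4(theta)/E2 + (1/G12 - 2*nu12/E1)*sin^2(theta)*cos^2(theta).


cos^4(45) = 0.25, sin^4(45) = 0.25, sin^2(45)*cos^2(45) = 0.25
1/G12 - 2*nu12/E1 = 1/4 - 2*0.26/146 = 0.246438 GPa^-1
1/Ex = 0.25/146 + 0.25/5 + 0.246438*0.25 = 0.1133219 GPa^-1
Ex = 8.82 GPa

8.82 GPa


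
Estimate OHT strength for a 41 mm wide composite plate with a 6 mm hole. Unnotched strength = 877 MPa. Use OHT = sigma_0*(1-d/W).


OHT = sigma_0*(1-d/W) = 877*(1-6/41) = 748.7 MPa

748.7 MPa


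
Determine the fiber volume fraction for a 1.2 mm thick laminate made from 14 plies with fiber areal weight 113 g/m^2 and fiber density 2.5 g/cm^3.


Vf = n * FAW / (rho_f * h * 1000) = 14 * 113 / (2.5 * 1.2 * 1000) = 0.5273

0.5273


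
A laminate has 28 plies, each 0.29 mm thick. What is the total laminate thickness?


h = n * t_ply = 28 * 0.29 = 8.12 mm

8.12 mm


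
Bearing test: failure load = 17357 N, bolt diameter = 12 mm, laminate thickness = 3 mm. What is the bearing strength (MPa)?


sigma_br = F/(d*h) = 17357/(12*3) = 482.1 MPa

482.1 MPa


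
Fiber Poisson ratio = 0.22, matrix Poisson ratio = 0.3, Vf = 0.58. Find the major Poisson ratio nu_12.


nu_12 = nu_f*Vf + nu_m*(1-Vf) = 0.22*0.58 + 0.3*0.42 = 0.2536

0.2536


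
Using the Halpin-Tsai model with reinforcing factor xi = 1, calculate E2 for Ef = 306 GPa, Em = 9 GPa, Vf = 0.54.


eta = (Ef/Em - 1)/(Ef/Em + xi) = (34.0 - 1)/(34.0 + 1) = 0.9429
E2 = Em*(1+xi*eta*Vf)/(1-eta*Vf) = 27.67 GPa

27.67 GPa


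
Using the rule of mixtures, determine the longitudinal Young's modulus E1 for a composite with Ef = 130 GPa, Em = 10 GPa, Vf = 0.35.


E1 = Ef*Vf + Em*(1-Vf) = 130*0.35 + 10*0.65 = 52.0 GPa

52.0 GPa


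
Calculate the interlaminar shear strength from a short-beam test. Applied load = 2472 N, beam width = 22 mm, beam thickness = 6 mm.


ILSS = 3F/(4bh) = 3*2472/(4*22*6) = 14.05 MPa

14.05 MPa


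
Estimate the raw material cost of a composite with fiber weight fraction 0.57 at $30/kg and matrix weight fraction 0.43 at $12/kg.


Cost = cost_f*Wf + cost_m*Wm = 30*0.57 + 12*0.43 = $22.26/kg

$22.26/kg


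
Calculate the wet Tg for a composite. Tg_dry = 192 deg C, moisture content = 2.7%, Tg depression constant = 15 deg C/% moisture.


Tg_wet = Tg_dry - k*moisture = 192 - 15*2.7 = 151.5 deg C

151.5 deg C


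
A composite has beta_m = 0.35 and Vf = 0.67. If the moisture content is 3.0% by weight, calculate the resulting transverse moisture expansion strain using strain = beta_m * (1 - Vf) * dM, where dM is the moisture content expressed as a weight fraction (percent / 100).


dM = 3.0/100 = 0.03
strain = beta_m * (1-Vf) * dM = 0.35 * 0.33 * 0.03 = 0.003465

0.003465


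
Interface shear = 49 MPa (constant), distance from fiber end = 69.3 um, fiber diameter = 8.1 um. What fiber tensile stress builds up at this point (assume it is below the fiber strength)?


Force balance: sigma_f * (pi*d^2/4) = tau * (pi*d) * x  ->  sigma_f = 4 * tau * x / d
sigma_f = 4 * 49 * 69.3 / 8.1 = 1676.9 MPa

1676.9 MPa


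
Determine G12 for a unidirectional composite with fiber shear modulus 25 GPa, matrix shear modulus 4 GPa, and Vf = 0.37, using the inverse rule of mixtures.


1/G12 = Vf/Gf + (1-Vf)/Gm = 0.37/25 + 0.63/4
G12 = 5.8 GPa

5.8 GPa


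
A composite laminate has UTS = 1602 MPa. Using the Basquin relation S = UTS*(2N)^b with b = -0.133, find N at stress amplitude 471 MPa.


N = 0.5 * (S/UTS)^(1/b) = 0.5 * (471/1602)^(1/-0.133) = 4969.0721 cycles

4969.0721 cycles


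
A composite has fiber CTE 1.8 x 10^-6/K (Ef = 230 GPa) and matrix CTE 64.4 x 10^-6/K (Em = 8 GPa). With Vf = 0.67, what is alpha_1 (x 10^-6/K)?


E1 = Ef*Vf + Em*(1-Vf) = 156.74
alpha_1 = (alpha_f*Ef*Vf + alpha_m*Em*(1-Vf))/E1 = 2.85 x 10^-6/K

2.85 x 10^-6/K


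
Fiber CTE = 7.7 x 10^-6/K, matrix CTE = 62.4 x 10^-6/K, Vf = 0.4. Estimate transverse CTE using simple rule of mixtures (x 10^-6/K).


alpha_2 = alpha_f*Vf + alpha_m*(1-Vf) = 7.7*0.4 + 62.4*0.6 = 40.5 x 10^-6/K

40.5 x 10^-6/K


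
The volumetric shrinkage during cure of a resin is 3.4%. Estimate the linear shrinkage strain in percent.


Linear shrinkage ≈ vol_shrink/3 = 3.4/3 = 1.133%

1.133%


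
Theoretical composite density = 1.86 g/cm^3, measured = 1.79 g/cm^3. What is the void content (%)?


Void% = (rho_theo - rho_actual)/rho_theo * 100 = (1.86 - 1.79)/1.86 * 100 = 3.76%

3.76%


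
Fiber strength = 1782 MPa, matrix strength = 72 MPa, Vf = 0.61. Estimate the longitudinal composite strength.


sigma_1 = sigma_f*Vf + sigma_m*(1-Vf) = 1782*0.61 + 72*0.39 = 1115.1 MPa

1115.1 MPa


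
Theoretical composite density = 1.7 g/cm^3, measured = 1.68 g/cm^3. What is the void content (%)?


Void% = (rho_theo - rho_actual)/rho_theo * 100 = (1.7 - 1.68)/1.7 * 100 = 1.18%

1.18%


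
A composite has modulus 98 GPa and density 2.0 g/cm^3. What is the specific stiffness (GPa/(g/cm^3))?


Specific stiffness = E/rho = 98/2.0 = 49.0 GPa/(g/cm^3)

49.0 GPa/(g/cm^3)


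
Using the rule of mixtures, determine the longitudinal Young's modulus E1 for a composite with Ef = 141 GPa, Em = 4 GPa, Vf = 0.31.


E1 = Ef*Vf + Em*(1-Vf) = 141*0.31 + 4*0.69 = 46.47 GPa

46.47 GPa


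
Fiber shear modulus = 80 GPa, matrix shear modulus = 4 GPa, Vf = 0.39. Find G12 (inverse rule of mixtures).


1/G12 = Vf/Gf + (1-Vf)/Gm = 0.39/80 + 0.61/4
G12 = 6.35 GPa

6.35 GPa


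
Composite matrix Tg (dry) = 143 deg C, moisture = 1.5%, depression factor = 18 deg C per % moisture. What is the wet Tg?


Tg_wet = Tg_dry - k*moisture = 143 - 18*1.5 = 116.0 deg C

116.0 deg C


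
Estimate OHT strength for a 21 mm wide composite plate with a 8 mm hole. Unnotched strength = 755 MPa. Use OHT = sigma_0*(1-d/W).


OHT = sigma_0*(1-d/W) = 755*(1-8/21) = 467.4 MPa

467.4 MPa


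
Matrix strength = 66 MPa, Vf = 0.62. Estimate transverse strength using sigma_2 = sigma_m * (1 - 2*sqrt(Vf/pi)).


factor = 1 - 2*sqrt(0.62/pi) = 0.1115
sigma_2 = 66 * 0.1115 = 7.36 MPa

7.36 MPa


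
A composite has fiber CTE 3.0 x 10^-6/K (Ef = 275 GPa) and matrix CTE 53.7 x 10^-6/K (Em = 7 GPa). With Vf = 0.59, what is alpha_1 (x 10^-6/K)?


E1 = Ef*Vf + Em*(1-Vf) = 165.12
alpha_1 = (alpha_f*Ef*Vf + alpha_m*Em*(1-Vf))/E1 = 3.88 x 10^-6/K

3.88 x 10^-6/K


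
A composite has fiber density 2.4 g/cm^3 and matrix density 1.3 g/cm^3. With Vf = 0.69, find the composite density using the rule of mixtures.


rho_c = rho_f*Vf + rho_m*(1-Vf) = 2.4*0.69 + 1.3*0.31 = 2.059 g/cm^3

2.059 g/cm^3


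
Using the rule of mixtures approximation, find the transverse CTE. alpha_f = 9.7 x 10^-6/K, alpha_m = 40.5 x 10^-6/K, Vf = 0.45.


alpha_2 = alpha_f*Vf + alpha_m*(1-Vf) = 9.7*0.45 + 40.5*0.55 = 26.6 x 10^-6/K

26.6 x 10^-6/K


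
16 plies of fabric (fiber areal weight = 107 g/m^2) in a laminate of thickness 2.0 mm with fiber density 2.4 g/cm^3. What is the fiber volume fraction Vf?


Vf = n * FAW / (rho_f * h * 1000) = 16 * 107 / (2.4 * 2.0 * 1000) = 0.3567

0.3567


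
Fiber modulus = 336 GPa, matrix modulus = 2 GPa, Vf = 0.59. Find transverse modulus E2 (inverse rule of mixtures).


1/E2 = Vf/Ef + (1-Vf)/Em = 0.59/336 + 0.41/2
E2 = 4.84 GPa

4.84 GPa


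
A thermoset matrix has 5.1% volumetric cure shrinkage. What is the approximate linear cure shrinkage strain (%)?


Linear shrinkage ≈ vol_shrink/3 = 5.1/3 = 1.7%

1.7%


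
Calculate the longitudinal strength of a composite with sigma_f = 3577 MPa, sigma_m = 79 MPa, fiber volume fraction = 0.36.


sigma_1 = sigma_f*Vf + sigma_m*(1-Vf) = 3577*0.36 + 79*0.64 = 1338.3 MPa

1338.3 MPa


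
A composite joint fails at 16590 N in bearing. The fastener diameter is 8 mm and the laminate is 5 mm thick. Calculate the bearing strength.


sigma_br = F/(d*h) = 16590/(8*5) = 414.8 MPa

414.8 MPa


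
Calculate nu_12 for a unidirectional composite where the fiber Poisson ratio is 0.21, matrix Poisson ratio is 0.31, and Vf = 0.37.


nu_12 = nu_f*Vf + nu_m*(1-Vf) = 0.21*0.37 + 0.31*0.63 = 0.273

0.273


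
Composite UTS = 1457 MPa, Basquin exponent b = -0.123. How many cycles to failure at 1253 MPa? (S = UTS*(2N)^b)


N = 0.5 * (S/UTS)^(1/b) = 0.5 * (1253/1457)^(1/-0.123) = 1.7044 cycles

1.7044 cycles


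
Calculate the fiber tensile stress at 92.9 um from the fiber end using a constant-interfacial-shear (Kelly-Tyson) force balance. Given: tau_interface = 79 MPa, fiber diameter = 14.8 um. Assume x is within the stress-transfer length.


Force balance: sigma_f * (pi*d^2/4) = tau * (pi*d) * x  ->  sigma_f = 4 * tau * x / d
sigma_f = 4 * 79 * 92.9 / 14.8 = 1983.5 MPa

1983.5 MPa


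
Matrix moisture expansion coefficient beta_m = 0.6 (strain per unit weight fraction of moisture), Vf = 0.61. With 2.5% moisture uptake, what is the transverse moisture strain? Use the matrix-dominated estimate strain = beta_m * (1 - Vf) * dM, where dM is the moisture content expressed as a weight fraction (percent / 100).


dM = 2.5/100 = 0.025
strain = beta_m * (1-Vf) * dM = 0.6 * 0.39 * 0.025 = 0.00585

0.00585


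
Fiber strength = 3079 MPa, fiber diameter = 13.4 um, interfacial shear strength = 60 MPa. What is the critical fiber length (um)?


Lc = sigma_f * d / (2 * tau_i) = 3079 * 13.4 / (2 * 60) = 343.8 um

343.8 um


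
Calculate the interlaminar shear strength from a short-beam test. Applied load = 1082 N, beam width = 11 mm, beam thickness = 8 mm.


ILSS = 3F/(4bh) = 3*1082/(4*11*8) = 9.22 MPa

9.22 MPa


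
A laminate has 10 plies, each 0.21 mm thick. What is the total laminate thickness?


h = n * t_ply = 10 * 0.21 = 2.1 mm

2.1 mm


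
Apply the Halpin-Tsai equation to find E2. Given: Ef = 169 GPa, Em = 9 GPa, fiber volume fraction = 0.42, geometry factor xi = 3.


eta = (Ef/Em - 1)/(Ef/Em + xi) = (18.7778 - 1)/(18.7778 + 3) = 0.8163
E2 = Em*(1+xi*eta*Vf)/(1-eta*Vf) = 27.78 GPa

27.78 GPa


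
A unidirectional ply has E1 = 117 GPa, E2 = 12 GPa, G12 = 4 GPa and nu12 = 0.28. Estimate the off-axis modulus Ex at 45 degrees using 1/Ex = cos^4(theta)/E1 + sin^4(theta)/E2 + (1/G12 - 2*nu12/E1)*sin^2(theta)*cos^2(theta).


cos^4(45) = 0.25, sin^4(45) = 0.25, sin^2(45)*cos^2(45) = 0.25
1/G12 - 2*nu12/E1 = 1/4 - 2*0.28/117 = 0.245214 GPa^-1
1/Ex = 0.25/117 + 0.25/12 + 0.245214*0.25 = 0.0842735 GPa^-1
Ex = 11.87 GPa

11.87 GPa


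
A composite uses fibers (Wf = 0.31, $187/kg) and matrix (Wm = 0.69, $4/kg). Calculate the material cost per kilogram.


Cost = cost_f*Wf + cost_m*Wm = 187*0.31 + 4*0.69 = $60.73/kg

$60.73/kg


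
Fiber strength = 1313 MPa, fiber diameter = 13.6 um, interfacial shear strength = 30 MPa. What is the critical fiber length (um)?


Lc = sigma_f * d / (2 * tau_i) = 1313 * 13.6 / (2 * 30) = 297.6 um

297.6 um


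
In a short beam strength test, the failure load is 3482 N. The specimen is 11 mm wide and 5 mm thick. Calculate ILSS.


ILSS = 3F/(4bh) = 3*3482/(4*11*5) = 47.48 MPa

47.48 MPa


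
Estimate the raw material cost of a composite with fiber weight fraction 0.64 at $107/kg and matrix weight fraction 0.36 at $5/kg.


Cost = cost_f*Wf + cost_m*Wm = 107*0.64 + 5*0.36 = $70.28/kg

$70.28/kg


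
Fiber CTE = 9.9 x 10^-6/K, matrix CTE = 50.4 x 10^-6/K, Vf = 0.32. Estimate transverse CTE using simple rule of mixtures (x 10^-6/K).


alpha_2 = alpha_f*Vf + alpha_m*(1-Vf) = 9.9*0.32 + 50.4*0.68 = 37.4 x 10^-6/K

37.4 x 10^-6/K


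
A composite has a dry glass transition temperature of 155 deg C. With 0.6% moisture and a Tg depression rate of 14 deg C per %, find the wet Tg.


Tg_wet = Tg_dry - k*moisture = 155 - 14*0.6 = 146.6 deg C

146.6 deg C


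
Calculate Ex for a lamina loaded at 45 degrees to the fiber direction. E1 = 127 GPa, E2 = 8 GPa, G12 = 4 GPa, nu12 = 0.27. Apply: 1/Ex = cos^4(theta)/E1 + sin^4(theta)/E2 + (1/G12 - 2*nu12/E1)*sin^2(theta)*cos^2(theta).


cos^4(45) = 0.25, sin^4(45) = 0.25, sin^2(45)*cos^2(45) = 0.25
1/G12 - 2*nu12/E1 = 1/4 - 2*0.27/127 = 0.245748 GPa^-1
1/Ex = 0.25/127 + 0.25/8 + 0.245748*0.25 = 0.0946555 GPa^-1
Ex = 10.56 GPa

10.56 GPa


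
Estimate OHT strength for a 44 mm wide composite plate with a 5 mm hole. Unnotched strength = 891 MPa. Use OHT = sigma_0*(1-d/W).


OHT = sigma_0*(1-d/W) = 891*(1-5/44) = 789.8 MPa

789.8 MPa


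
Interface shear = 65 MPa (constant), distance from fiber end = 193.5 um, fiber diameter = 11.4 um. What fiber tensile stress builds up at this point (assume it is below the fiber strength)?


Force balance: sigma_f * (pi*d^2/4) = tau * (pi*d) * x  ->  sigma_f = 4 * tau * x / d
sigma_f = 4 * 65 * 193.5 / 11.4 = 4413.2 MPa

4413.2 MPa


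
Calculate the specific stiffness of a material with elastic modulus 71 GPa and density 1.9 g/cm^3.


Specific stiffness = E/rho = 71/1.9 = 37.4 GPa/(g/cm^3)

37.4 GPa/(g/cm^3)


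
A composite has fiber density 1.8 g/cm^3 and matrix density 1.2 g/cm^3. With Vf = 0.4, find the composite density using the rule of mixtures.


rho_c = rho_f*Vf + rho_m*(1-Vf) = 1.8*0.4 + 1.2*0.6 = 1.44 g/cm^3

1.44 g/cm^3


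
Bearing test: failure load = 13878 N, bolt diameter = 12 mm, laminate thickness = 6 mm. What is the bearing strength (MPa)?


sigma_br = F/(d*h) = 13878/(12*6) = 192.8 MPa

192.8 MPa


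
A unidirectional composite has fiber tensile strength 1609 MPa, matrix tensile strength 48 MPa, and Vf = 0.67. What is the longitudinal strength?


sigma_1 = sigma_f*Vf + sigma_m*(1-Vf) = 1609*0.67 + 48*0.33 = 1093.9 MPa

1093.9 MPa


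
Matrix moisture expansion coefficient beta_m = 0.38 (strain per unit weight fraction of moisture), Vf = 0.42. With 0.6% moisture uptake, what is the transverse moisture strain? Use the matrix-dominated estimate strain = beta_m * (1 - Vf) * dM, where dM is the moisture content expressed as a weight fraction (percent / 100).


dM = 0.6/100 = 0.006
strain = beta_m * (1-Vf) * dM = 0.38 * 0.58 * 0.006 = 0.0013224

0.0013224


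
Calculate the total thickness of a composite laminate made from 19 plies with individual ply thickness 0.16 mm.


h = n * t_ply = 19 * 0.16 = 3.04 mm

3.04 mm


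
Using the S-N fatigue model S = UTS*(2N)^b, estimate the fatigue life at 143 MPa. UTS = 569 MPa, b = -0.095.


N = 0.5 * (S/UTS)^(1/b) = 0.5 * (143/569)^(1/-0.095) = 1.0290e+06 cycles

1.0290e+06 cycles


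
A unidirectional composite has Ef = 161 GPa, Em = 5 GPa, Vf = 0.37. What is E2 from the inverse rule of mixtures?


1/E2 = Vf/Ef + (1-Vf)/Em = 0.37/161 + 0.63/5
E2 = 7.79 GPa

7.79 GPa


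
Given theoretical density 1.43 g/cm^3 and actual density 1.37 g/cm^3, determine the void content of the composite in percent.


Void% = (rho_theo - rho_actual)/rho_theo * 100 = (1.43 - 1.37)/1.43 * 100 = 4.2%

4.2%


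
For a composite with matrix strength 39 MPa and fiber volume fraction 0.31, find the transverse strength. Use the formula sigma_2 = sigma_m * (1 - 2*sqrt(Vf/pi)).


factor = 1 - 2*sqrt(0.31/pi) = 0.3717
sigma_2 = 39 * 0.3717 = 14.5 MPa

14.5 MPa


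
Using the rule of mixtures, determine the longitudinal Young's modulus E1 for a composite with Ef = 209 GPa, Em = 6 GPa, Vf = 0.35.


E1 = Ef*Vf + Em*(1-Vf) = 209*0.35 + 6*0.65 = 77.05 GPa

77.05 GPa
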